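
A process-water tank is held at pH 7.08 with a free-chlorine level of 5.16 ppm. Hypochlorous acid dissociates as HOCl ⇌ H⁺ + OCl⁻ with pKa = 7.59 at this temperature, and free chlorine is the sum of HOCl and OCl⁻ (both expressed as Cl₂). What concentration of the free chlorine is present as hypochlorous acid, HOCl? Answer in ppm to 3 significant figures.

3.94 ppm

[OCl⁻]/[HOCl] = 10^(pH − pKa) = 10^(7.08 − 7.59) = 10^-0.51 = 0.309.
Fraction as HOCl = 1 / (1 + 0.309) = 0.7639.
HOCl = 0.7639 × 5.16 ppm = 3.942 ppm.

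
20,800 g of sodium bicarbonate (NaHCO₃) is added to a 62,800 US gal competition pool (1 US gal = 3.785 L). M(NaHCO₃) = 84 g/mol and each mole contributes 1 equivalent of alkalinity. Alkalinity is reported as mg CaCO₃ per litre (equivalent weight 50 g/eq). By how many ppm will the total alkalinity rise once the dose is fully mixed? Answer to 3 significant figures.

52.1 ppm

Volume: 62,800 US gal × 3.785 L/gal = 237,698 L.
Moles of NaHCO₃: 20,800 g ÷ 84 g/mol = 247.6 mol → 247.6 eq of alkalinity.
As CaCO₃: 247.6 eq × 50 g/eq = 12,380 g.
Rise: 12,380 g / 237,698 L × 1000 = 52.09 mg/L.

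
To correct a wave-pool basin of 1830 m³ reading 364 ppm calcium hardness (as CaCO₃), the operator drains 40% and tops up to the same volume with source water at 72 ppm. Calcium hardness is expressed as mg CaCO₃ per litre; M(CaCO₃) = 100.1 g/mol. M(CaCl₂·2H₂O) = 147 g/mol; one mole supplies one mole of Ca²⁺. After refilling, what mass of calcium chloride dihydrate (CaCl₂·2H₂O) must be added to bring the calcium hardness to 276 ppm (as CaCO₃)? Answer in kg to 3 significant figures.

77.4 kg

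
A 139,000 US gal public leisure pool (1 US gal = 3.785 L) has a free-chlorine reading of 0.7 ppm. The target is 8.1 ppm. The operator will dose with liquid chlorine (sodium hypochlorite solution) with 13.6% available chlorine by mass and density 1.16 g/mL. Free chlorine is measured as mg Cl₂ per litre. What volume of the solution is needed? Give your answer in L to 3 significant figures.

24.7 L

Volume: 139,000 US gal × 3.785 L/gal = 526,115 L.
Chlorine deficit: 8.1 − 0.7 = 7.4 ppm = 7.4 mg/L as Cl₂.
Cl₂ equivalent needed: 7.4 mg/L × 526,115 L = 3,893,000 mg = 3893 g.
Product at 13.6% available chlorine: 3893 / 0.136 = 28,630 g.
Volume at density 1.16 g/mL: 28,630 g ÷ 1.16 g/mL = 24,680 mL.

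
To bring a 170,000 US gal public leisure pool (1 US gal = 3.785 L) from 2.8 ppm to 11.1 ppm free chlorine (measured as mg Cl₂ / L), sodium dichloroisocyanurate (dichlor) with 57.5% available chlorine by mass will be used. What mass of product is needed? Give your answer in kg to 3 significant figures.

9.29 kg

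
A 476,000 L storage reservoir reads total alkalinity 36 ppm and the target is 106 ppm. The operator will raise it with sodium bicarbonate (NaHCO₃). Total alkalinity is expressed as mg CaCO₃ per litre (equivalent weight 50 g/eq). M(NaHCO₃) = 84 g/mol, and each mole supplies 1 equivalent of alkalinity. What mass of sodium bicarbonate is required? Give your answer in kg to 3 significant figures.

56.0 kg

Alkalinity to add: (106 − 36) = 70 mg/L as CaCO₃ × 476,000 L = 33,320 g as CaCO₃.
Equivalents: 33,320 g ÷ 50 g/eq = 666.4 eq.
NaHCO₃ supplies 1 eq per mole → 666.4 mol.
Mass: 666.4 mol × 84 g/mol = 55,980 g.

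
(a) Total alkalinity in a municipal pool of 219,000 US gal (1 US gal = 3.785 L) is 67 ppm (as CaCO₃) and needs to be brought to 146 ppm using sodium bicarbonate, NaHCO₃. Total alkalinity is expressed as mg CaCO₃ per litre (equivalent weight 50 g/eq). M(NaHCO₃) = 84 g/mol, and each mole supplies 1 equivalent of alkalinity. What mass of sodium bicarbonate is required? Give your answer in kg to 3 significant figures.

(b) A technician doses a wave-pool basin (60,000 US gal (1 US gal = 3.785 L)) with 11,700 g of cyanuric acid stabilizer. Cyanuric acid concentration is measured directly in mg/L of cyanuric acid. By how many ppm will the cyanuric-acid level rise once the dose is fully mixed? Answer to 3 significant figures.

(a) Volume: 219,000 US gal × 3.785 L/gal = 828,915 L.
(a) Alkalinity to add: (146 − 67) = 79 mg/L as CaCO₃ × 828,915 L = 65,480 g as CaCO₃.
(a) Equivalents: 65,480 g ÷ 50 g/eq = 1310 eq.
(a) NaHCO₃ supplies 1 eq per mole → 1310 mol.
(a) Mass: 1310 mol × 84 g/mol = 110,000 g.

(b) Volume: 60,000 US gal × 3.785 L/gal = 227,100 L.
(b) Rise: 11,700 g / 227,100 L × 1000 = 51.52 mg/L.

(a) 110 kg; (b) 51.5 ppm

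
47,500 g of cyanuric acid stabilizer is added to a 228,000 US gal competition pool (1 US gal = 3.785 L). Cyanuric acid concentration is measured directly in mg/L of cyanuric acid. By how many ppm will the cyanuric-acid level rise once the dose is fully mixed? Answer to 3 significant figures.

Volume: 228,000 US gal × 3.785 L/gal = 862,980 L.
Rise: 47,500 g / 862,980 L × 1000 = 55.04 mg/L.

55.0 ppm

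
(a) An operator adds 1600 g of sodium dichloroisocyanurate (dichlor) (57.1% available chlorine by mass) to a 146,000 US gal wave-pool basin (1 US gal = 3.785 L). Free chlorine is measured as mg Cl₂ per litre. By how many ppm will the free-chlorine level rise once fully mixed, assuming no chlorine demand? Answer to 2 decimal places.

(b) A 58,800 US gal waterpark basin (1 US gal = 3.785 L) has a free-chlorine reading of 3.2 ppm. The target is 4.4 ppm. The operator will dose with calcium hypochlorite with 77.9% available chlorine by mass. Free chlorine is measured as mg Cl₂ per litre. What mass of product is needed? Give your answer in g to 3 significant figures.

(a) Volume: 146,000 US gal × 3.785 L/gal = 552,610 L.
(a) Available chlorine delivered: 1600 g × 0.571 = 913.6 g as Cl₂.
(a) Concentration rise: 913.6 g / 552,610 L = 1.653 mg/L = 1.65 ppm.

(b) Volume: 58,800 US gal × 3.785 L/gal = 222,558 L.
(b) Chlorine deficit: 4.4 − 3.2 = 1.2 ppm = 1.2 mg/L as Cl₂.
(b) Cl₂ equivalent needed: 1.2 mg/L × 222,558 L = 267,100 mg = 267.1 g.
(b) Product at 77.9% available chlorine: 267.1 / 0.779 = 342.8 g.

(a) 1.65 ppm; (b) 343 g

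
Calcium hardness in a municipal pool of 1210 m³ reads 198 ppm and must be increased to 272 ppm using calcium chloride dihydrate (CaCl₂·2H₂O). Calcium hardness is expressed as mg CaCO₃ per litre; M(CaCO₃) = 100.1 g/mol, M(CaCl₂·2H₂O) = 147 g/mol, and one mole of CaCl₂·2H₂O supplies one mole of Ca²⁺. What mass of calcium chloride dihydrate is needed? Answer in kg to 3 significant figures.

131 kg

Volume: 1210 m³ = 1,210,000 L.
Hardness to add: (272 − 198) = 74 mg/L as CaCO₃ × 1,210,000 L = 89,540 g as CaCO₃.
Moles of Ca²⁺ (1 mol Ca²⁺ ≡ 1 mol CaCO₃): 89,540 / 100.1 g/mol = 894.5 mol.
Mass of CaCl₂·2H₂O: 894.5 × 147 = 131,500 g.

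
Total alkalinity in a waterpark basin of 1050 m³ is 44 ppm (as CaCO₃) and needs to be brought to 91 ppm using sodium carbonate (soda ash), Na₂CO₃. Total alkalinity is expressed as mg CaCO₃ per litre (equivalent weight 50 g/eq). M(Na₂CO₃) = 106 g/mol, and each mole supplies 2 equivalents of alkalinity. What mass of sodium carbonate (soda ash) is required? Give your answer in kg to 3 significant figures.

52.3 kg

Volume: 1050 m³ = 1,050,000 L.
Alkalinity to add: (91 − 44) = 47 mg/L as CaCO₃ × 1,050,000 L = 49,350 g as CaCO₃.
Equivalents: 49,350 g ÷ 50 g/eq = 987 eq.
Each mole of Na₂CO₃ supplies 2 eq, so 987 / 2 = 493.5 mol.
Mass: 493.5 mol × 106 g/mol = 52,310 g.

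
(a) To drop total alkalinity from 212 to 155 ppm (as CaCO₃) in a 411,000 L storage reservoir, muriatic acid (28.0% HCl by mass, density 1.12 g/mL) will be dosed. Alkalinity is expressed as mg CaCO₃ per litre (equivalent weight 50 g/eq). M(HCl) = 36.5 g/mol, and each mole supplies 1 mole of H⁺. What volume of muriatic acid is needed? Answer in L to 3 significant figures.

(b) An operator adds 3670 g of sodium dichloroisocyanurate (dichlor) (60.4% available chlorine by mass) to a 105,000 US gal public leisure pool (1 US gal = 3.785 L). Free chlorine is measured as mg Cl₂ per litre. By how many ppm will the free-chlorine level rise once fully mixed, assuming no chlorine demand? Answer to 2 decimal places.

(a) 54.5 L; (b) 5.58 ppm

(a) Alkalinity to neutralize: (212 − 155) = 57 mg/L as CaCO₃ × 411,000 L = 23,430 g as CaCO₃.
(a) Equivalents of H⁺ required: 23,430 ÷ 50 g/eq = 468.5 eq = 468.5 mol HCl.
(a) Mass of HCl: 468.5 × 36.5 = 17,100 g.
(a) Mass of 28.0% solution: 17,100 / 0.28 = 61,080 g.
(a) Volume: 61,080 g ÷ 1.12 g/mL = 54,530 mL.

(b) Volume: 105,000 US gal × 3.785 L/gal = 397,425 L.
(b) Available chlorine delivered: 3670 g × 0.604 = 2217 g as Cl₂.
(b) Concentration rise: 2217 g / 397,425 L = 5.578 mg/L = 5.58 ppm.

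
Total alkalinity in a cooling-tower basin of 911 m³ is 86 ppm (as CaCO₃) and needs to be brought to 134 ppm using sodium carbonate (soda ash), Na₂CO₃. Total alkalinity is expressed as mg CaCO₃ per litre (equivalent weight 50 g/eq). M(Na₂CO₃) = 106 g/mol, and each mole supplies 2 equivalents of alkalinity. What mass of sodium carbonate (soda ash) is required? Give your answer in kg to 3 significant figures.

46.4 kg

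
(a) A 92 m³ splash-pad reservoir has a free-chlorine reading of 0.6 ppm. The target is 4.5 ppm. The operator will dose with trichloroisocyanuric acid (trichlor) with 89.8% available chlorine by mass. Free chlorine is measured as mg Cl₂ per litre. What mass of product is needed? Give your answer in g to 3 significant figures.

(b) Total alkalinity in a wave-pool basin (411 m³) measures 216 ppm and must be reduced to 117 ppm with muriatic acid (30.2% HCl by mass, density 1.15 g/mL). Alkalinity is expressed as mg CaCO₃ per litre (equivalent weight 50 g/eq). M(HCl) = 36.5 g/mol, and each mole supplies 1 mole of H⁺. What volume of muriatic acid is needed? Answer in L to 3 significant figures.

(a) 400 g; (b) 85.5 L

(a) Volume: 92 m³ = 92,000 L.
(a) Chlorine deficit: 4.5 − 0.6 = 3.9 ppm = 3.9 mg/L as Cl₂.
(a) Cl₂ equivalent needed: 3.9 mg/L × 92,000 L = 358,800 mg = 358.8 g.
(a) Product at 89.8% available chlorine: 358.8 / 0.898 = 399.6 g.

(b) Volume: 411 m³ = 411,000 L.
(b) Alkalinity to neutralize: (216 − 117) = 99 mg/L as CaCO₃ × 411,000 L = 40,690 g as CaCO₃.
(b) Equivalents of H⁺ required: 40,690 ÷ 50 g/eq = 813.8 eq = 813.8 mol HCl.
(b) Mass of HCl: 813.8 × 36.5 = 29,700 g.
(b) Mass of 30.2% solution: 29,700 / 0.302 = 98,350 g.
(b) Volume: 98,350 g ÷ 1.15 g/mL = 85,530 mL.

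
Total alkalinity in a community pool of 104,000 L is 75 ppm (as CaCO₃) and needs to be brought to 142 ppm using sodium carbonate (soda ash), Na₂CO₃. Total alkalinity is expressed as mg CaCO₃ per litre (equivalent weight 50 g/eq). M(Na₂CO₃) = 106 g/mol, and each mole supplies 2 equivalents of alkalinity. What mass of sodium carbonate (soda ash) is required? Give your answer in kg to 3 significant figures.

7.39 kg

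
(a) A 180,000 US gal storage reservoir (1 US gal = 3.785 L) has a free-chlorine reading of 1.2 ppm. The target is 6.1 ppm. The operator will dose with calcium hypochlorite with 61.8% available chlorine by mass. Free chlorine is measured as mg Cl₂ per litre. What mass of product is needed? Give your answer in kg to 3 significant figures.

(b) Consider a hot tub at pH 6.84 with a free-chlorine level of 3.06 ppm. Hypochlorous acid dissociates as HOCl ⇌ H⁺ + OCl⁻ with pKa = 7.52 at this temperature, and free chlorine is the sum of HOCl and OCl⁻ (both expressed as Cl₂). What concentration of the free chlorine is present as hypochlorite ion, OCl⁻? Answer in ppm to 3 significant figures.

(a) 5.40 kg; (b) 0.529 ppm

(a) Volume: 180,000 US gal × 3.785 L/gal = 681,300 L.
(a) Chlorine deficit: 6.1 − 1.2 = 4.9 ppm = 4.9 mg/L as Cl₂.
(a) Cl₂ equivalent needed: 4.9 mg/L × 681,300 L = 3,338,000 mg = 3338 g.
(a) Product at 61.8% available chlorine: 3338 / 0.618 = 5402 g.

(b) [OCl⁻]/[HOCl] = 10^(pH − pKa) = 10^(6.84 − 7.52) = 10^-0.68 = 0.2089.
(b) Fraction as HOCl = 1 / (1 + 0.2089) = 0.8272.
(b) OCl⁻ = (1 − 0.8272) × 3.06 ppm = 0.5288 ppm.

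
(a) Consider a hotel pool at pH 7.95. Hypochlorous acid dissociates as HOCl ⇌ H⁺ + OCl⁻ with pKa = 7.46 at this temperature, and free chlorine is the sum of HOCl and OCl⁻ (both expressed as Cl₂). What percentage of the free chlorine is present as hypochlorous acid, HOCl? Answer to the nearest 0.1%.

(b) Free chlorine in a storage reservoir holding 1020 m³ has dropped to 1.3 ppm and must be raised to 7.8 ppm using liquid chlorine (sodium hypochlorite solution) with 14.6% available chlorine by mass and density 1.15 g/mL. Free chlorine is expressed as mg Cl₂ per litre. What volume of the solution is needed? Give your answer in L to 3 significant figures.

(a) 24.4%; (b) 39.5 L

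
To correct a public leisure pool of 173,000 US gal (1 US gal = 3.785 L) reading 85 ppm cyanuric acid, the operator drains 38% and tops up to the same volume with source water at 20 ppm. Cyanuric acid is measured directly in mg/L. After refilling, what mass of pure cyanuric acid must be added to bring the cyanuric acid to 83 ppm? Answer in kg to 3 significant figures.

14.9 kg

Volume: 173,000 US gal × 3.785 L/gal = 654,805 L.
After draining 38% and refilling: 85 × 0.62 + 20 × 0.38 = 60.3 ppm.
Deficit to target: 83 − 60.3 = 22.7 mg/L.
Mass: 22.7 mg/L × 654,805 L = 14,860 g cyanuric acid.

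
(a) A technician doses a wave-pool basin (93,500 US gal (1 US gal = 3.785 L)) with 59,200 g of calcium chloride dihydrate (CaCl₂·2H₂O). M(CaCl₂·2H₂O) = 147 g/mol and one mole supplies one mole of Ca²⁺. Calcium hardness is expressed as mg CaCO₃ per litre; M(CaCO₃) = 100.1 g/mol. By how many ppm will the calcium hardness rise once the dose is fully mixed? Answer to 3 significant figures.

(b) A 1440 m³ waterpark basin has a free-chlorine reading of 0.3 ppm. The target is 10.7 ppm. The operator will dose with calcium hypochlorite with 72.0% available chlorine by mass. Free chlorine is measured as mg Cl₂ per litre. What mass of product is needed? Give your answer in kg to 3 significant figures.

(a) 114 ppm; (b) 20.8 kg

(a) Volume: 93,500 US gal × 3.785 L/gal = 353,898 L.
(a) Moles of Ca²⁺: 59,200 g ÷ 147 g/mol = 402.7 mol.
(a) As CaCO₃: 402.7 mol × 100.1 g/mol = 40,310 g.
(a) Rise: 40,310 g / 353,898 L × 1000 = 113.9 mg/L.

(b) Volume: 1440 m³ = 1,440,000 L.
(b) Chlorine deficit: 10.7 − 0.3 = 10.4 ppm = 10.4 mg/L as Cl₂.
(b) Cl₂ equivalent needed: 10.4 mg/L × 1,440,000 L = 14,980,000 mg = 14,980 g.
(b) Product at 72.0% available chlorine: 14,980 / 0.72 = 20,800 g.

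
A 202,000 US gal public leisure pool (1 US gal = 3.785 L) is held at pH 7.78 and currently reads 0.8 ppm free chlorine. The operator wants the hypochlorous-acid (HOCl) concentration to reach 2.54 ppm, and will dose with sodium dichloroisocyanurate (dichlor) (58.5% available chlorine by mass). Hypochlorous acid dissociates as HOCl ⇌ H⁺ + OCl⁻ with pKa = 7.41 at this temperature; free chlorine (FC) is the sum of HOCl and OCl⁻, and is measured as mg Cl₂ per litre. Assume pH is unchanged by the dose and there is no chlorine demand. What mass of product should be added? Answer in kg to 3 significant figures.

10.1 kg

Volume: 202,000 US gal × 3.785 L/gal = 764,570 L.
[OCl⁻]/[HOCl] = 10^(pH − pKa) = 10^(7.78 − 7.41) = 2.344; fraction as HOCl = 1/(1 + 2.344) = 0.299.
Free chlorine required for 2.54 ppm HOCl: 2.54 / 0.299 = 8.494 ppm.
FC to add: 8.494 − 0.8 = 7.694 mg/L as Cl₂.
Cl₂ equivalent: 7.694 mg/L × 764,570 L = 5883 g.
Product at 58.5% available Cl: 5883 / 0.585 = 10,060 g.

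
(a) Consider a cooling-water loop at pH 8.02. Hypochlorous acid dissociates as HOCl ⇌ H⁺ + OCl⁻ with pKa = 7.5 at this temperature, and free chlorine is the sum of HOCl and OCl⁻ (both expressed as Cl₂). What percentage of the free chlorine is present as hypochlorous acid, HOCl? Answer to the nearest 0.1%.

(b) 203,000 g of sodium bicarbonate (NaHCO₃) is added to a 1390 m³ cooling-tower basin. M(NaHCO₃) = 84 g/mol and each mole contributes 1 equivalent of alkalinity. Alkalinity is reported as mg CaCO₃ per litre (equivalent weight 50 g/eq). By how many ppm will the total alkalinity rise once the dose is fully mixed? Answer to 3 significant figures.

(a) 23.2%; (b) 86.9 ppm

(a) [OCl⁻]/[HOCl] = 10^(pH − pKa) = 10^(8.02 − 7.5) = 10^0.52 = 3.311.
(a) Fraction as HOCl = 1 / (1 + 3.311) = 0.2319.

(b) Volume: 1390 m³ = 1,390,000 L.
(b) Moles of NaHCO₃: 203,000 g ÷ 84 g/mol = 2417 mol → 2417 eq of alkalinity.
(b) As CaCO₃: 2417 eq × 50 g/eq = 120,800 g.
(b) Rise: 120,800 g / 1,390,000 L × 1000 = 86.93 mg/L.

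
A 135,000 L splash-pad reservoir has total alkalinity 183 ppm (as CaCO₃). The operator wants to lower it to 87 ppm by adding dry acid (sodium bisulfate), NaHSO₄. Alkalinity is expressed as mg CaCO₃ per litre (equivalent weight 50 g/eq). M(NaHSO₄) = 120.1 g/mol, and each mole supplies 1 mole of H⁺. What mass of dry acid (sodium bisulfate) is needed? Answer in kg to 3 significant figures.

31.1 kg

Alkalinity to neutralize: (183 − 87) = 96 mg/L as CaCO₃ × 135,000 L = 12,960 g as CaCO₃.
Equivalents of H⁺ required: 12,960 ÷ 50 g/eq = 259.2 eq = 259.2 mol NaHSO₄.
Mass of NaHSO₄: 259.2 × 120.1 = 31,130 g.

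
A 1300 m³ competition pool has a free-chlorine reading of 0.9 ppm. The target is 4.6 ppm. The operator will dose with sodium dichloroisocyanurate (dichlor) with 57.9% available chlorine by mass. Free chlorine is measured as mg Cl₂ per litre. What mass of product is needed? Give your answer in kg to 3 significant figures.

8.31 kg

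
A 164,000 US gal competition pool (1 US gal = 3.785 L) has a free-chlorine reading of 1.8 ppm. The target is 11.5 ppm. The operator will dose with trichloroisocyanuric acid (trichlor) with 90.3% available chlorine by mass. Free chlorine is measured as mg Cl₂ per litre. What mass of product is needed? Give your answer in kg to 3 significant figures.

Volume: 164,000 US gal × 3.785 L/gal = 620,740 L.
Chlorine deficit: 11.5 − 1.8 = 9.7 ppm = 9.7 mg/L as Cl₂.
Cl₂ equivalent needed: 9.7 mg/L × 620,740 L = 6,021,000 mg = 6021 g.
Product at 90.3% available chlorine: 6021 / 0.903 = 6668 g.

6.67 kg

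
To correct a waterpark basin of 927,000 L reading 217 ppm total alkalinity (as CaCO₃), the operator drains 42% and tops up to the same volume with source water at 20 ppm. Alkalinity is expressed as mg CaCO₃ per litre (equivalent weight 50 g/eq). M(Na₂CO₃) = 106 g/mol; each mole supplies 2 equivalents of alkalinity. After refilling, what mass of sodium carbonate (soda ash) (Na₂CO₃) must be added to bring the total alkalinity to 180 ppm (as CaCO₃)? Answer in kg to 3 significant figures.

After draining 42% and refilling: 217 × 0.58 + 20 × 0.42 = 134.26 ppm.
Deficit to target: 180 − 134.26 = 45.74 mg/L.
As CaCO₃: 45.74 mg/L × 927,000 L = 42,400 g; ÷ 50 g/eq ÷ 2 = 424 mol Na₂CO₃.
Mass: 424 × 106 = 44,950 g.

44.9 kg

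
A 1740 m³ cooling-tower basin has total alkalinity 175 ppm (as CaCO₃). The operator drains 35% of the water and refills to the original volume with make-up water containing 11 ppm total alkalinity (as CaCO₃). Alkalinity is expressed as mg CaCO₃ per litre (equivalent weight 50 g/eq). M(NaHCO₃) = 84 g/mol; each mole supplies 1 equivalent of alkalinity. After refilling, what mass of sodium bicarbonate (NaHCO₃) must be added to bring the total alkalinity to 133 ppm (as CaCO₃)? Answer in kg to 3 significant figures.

45.0 kg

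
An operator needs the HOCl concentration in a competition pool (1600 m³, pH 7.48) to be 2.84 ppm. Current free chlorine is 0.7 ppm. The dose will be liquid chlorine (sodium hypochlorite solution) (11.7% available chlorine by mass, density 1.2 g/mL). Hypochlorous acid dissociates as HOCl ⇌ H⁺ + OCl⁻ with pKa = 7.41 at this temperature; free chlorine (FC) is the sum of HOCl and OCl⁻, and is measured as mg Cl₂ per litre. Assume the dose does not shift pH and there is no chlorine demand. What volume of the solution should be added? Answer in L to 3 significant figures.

62.4 L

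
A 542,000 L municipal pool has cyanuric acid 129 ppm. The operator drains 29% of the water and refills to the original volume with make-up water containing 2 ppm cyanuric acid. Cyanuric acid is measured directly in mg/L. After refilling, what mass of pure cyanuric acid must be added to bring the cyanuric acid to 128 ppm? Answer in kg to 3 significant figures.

After draining 29% and refilling: 129 × 0.71 + 2 × 0.29 = 92.17 ppm.
Deficit to target: 128 − 92.17 = 35.83 mg/L.
Mass: 35.83 mg/L × 542,000 L = 19,420 g cyanuric acid.

19.4 kg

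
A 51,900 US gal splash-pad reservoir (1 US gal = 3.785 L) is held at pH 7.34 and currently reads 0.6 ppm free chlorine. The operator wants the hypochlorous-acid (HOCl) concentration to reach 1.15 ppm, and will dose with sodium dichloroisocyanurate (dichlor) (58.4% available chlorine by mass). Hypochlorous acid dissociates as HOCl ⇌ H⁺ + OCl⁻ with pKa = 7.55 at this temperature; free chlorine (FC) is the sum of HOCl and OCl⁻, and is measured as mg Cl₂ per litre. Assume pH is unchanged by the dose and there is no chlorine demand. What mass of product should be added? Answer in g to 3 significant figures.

424 g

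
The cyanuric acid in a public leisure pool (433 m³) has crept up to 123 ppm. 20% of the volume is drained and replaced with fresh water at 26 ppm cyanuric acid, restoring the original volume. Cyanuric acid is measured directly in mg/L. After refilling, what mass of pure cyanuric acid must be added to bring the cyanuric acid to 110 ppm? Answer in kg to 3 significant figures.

Volume: 433 m³ = 433,000 L.
After draining 20% and refilling: 123 × 0.80 + 26 × 0.20 = 103.6 ppm.
Deficit to target: 110 − 103.6 = 6.4 mg/L.
Mass: 6.4 mg/L × 433,000 L = 2771 g cyanuric acid.

2.77 kg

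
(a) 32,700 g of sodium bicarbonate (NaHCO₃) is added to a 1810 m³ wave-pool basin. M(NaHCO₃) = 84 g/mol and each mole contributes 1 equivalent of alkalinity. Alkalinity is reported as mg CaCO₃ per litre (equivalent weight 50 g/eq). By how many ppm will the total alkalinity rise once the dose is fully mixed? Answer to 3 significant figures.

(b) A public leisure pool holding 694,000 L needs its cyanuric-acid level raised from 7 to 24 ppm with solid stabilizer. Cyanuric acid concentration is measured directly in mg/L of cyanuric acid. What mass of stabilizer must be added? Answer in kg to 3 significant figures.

(a) Volume: 1810 m³ = 1,810,000 L.
(a) Moles of NaHCO₃: 32,700 g ÷ 84 g/mol = 389.3 mol → 389.3 eq of alkalinity.
(a) As CaCO₃: 389.3 eq × 50 g/eq = 19,460 g.
(a) Rise: 19,460 g / 1,810,000 L × 1000 = 10.75 mg/L.

(b) CYA to add: (24 − 7) = 17 mg/L × 694,000 L = 11,800 g cyanuric acid.

(a) 10.8 ppm; (b) 11.8 kg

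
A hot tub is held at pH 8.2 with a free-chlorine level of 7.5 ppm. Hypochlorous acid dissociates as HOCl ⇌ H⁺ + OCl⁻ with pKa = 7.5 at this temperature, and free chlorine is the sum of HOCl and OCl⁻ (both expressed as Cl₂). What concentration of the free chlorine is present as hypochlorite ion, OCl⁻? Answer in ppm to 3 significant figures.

[OCl⁻]/[HOCl] = 10^(pH − pKa) = 10^(8.2 − 7.5) = 10^0.70 = 5.012.
Fraction as HOCl = 1 / (1 + 5.012) = 0.1663.
OCl⁻ = (1 − 0.1663) × 7.5 ppm = 6.252 ppm.

6.25 ppm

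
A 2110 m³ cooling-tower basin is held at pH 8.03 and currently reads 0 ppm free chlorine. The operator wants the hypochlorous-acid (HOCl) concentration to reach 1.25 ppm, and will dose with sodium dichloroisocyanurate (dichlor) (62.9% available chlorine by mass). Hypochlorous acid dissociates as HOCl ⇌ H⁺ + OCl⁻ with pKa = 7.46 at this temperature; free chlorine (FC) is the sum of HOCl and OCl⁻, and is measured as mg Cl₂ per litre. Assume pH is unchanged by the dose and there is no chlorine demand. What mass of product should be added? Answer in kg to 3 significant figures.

19.8 kg

Volume: 2110 m³ = 2,110,000 L.
[OCl⁻]/[HOCl] = 10^(pH − pKa) = 10^(8.03 − 7.46) = 3.715; fraction as HOCl = 1/(1 + 3.715) = 0.2121.
Free chlorine required for 1.25 ppm HOCl: 1.25 / 0.2121 = 5.894 ppm.
FC to add: 5.894 − 0 = 5.894 mg/L as Cl₂.
Cl₂ equivalent: 5.894 mg/L × 2,110,000 L = 12,440 g.
Product at 62.9% available Cl: 12,440 / 0.629 = 19,770 g.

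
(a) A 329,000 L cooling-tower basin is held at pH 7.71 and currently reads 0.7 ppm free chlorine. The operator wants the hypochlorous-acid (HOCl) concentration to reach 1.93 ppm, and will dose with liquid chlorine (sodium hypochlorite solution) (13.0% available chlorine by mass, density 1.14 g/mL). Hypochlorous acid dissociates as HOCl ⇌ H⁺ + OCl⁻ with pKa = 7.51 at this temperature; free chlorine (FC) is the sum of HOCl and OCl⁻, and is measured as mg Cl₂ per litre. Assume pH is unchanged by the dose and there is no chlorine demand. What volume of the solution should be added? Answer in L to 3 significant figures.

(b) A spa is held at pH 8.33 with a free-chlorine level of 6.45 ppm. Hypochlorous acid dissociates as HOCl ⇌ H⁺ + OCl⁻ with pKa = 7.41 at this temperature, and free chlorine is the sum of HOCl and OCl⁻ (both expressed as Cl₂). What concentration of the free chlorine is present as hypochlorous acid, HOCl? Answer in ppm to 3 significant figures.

(a) [OCl⁻]/[HOCl] = 10^(pH − pKa) = 10^(7.71 − 7.51) = 1.585; fraction as HOCl = 1/(1 + 1.585) = 0.3869.
(a) Free chlorine required for 1.93 ppm HOCl: 1.93 / 0.3869 = 4.989 ppm.
(a) FC to add: 4.989 − 0.7 = 4.289 mg/L as Cl₂.
(a) Cl₂ equivalent: 4.289 mg/L × 329,000 L = 1411 g.
(a) Product at 13.0% available Cl: 1411 / 0.13 = 10,850 g.
(a) Volume: 10,850 g ÷ 1.14 g/mL = 9521 mL.

(b) [OCl⁻]/[HOCl] = 10^(pH − pKa) = 10^(8.33 − 7.41) = 10^0.92 = 8.318.
(b) Fraction as HOCl = 1 / (1 + 8.318) = 0.1073.
(b) HOCl = 0.1073 × 6.45 ppm = 0.6922 ppm.

(a) 9.52 L; (b) 0.692 ppm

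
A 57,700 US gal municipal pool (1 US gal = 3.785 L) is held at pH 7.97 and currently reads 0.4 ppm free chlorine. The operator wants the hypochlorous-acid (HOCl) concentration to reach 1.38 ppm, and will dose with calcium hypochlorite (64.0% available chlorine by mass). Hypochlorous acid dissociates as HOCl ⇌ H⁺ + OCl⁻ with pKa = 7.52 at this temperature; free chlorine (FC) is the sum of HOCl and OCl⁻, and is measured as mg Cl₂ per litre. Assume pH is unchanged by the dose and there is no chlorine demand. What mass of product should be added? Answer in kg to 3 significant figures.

1.66 kg

Volume: 57,700 US gal × 3.785 L/gal = 218,394 L.
[OCl⁻]/[HOCl] = 10^(pH − pKa) = 10^(7.97 − 7.52) = 2.818; fraction as HOCl = 1/(1 + 2.818) = 0.2619.
Free chlorine required for 1.38 ppm HOCl: 1.38 / 0.2619 = 5.269 ppm.
FC to add: 5.269 − 0.4 = 4.869 mg/L as Cl₂.
Cl₂ equivalent: 4.869 mg/L × 218,394 L = 1063 g.
Product at 64.0% available Cl: 1063 / 0.64 = 1662 g.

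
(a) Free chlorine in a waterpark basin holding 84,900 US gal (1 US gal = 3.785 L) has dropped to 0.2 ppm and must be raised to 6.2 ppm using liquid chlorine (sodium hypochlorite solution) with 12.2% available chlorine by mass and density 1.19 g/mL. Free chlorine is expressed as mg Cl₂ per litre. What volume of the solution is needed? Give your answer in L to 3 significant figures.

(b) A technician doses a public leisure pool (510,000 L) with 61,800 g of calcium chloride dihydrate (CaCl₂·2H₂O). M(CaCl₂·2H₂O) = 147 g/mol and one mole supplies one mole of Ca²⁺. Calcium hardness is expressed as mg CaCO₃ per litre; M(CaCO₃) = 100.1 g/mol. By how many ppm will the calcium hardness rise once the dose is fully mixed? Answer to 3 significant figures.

(a) 13.3 L; (b) 82.5 ppm

(a) Volume: 84,900 US gal × 3.785 L/gal = 321,346 L.
(a) Chlorine deficit: 6.2 − 0.2 = 6 ppm = 6 mg/L as Cl₂.
(a) Cl₂ equivalent needed: 6 mg/L × 321,346 L = 1,928,000 mg = 1928 g.
(a) Product at 12.2% available chlorine: 1928 / 0.122 = 15,800 g.
(a) Volume at density 1.19 g/mL: 15,800 g ÷ 1.19 g/mL = 13,280 mL.

(b) Moles of Ca²⁺: 61,800 g ÷ 147 g/mol = 420.4 mol.
(b) As CaCO₃: 420.4 mol × 100.1 g/mol = 42,080 g.
(b) Rise: 42,080 g / 510,000 L × 1000 = 82.52 mg/L.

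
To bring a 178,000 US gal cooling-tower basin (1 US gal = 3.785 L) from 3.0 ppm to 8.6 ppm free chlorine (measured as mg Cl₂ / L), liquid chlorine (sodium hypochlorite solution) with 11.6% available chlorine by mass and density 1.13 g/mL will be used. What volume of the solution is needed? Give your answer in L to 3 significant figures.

Volume: 178,000 US gal × 3.785 L/gal = 673,730 L.
Chlorine deficit: 8.6 − 3.0 = 5.6 ppm = 5.6 mg/L as Cl₂.
Cl₂ equivalent needed: 5.6 mg/L × 673,730 L = 3,773,000 mg = 3773 g.
Product at 11.6% available chlorine: 3773 / 0.116 = 32,520 g.
Volume at density 1.13 g/mL: 32,520 g ÷ 1.13 g/mL = 28,780 mL.

28.8 L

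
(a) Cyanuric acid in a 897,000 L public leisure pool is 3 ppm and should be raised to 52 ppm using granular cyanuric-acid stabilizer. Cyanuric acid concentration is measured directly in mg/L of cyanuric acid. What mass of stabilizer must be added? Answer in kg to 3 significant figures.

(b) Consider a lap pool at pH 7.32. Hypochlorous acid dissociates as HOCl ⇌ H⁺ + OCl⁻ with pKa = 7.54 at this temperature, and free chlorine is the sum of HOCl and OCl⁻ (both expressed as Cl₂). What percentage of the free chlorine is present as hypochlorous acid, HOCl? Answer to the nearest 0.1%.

(a) CYA to add: (52 − 3) = 49 mg/L × 897,000 L = 43,950 g cyanuric acid.

(b) [OCl⁻]/[HOCl] = 10^(pH − pKa) = 10^(7.32 − 7.54) = 10^-0.22 = 0.6026.
(b) Fraction as HOCl = 1 / (1 + 0.6026) = 0.624.

(a) 44.0 kg; (b) 62.4%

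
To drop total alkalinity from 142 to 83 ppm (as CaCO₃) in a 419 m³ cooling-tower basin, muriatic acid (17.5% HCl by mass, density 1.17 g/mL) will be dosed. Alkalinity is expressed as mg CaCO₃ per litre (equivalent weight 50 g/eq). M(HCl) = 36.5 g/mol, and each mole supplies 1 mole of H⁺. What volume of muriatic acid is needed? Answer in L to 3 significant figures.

88.1 L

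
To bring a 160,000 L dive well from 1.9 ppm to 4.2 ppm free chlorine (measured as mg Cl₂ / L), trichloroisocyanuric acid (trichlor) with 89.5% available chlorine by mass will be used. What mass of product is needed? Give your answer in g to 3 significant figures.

Chlorine deficit: 4.2 − 1.9 = 2.3 ppm = 2.3 mg/L as Cl₂.
Cl₂ equivalent needed: 2.3 mg/L × 160,000 L = 368,000 mg = 368 g.
Product at 89.5% available chlorine: 368 / 0.895 = 411.2 g.

411 g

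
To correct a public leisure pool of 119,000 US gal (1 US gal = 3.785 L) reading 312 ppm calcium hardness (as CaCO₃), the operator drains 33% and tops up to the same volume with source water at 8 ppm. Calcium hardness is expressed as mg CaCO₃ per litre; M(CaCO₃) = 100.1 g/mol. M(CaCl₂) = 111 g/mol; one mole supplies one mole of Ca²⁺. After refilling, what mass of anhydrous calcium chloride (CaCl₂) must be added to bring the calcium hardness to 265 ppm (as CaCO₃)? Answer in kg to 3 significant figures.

26.6 kg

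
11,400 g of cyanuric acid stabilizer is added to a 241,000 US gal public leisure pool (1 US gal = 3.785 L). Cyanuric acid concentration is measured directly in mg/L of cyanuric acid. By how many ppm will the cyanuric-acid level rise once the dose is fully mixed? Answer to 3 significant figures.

Volume: 241,000 US gal × 3.785 L/gal = 912,185 L.
Rise: 11,400 g / 912,185 L × 1000 = 12.5 mg/L.

12.5 ppm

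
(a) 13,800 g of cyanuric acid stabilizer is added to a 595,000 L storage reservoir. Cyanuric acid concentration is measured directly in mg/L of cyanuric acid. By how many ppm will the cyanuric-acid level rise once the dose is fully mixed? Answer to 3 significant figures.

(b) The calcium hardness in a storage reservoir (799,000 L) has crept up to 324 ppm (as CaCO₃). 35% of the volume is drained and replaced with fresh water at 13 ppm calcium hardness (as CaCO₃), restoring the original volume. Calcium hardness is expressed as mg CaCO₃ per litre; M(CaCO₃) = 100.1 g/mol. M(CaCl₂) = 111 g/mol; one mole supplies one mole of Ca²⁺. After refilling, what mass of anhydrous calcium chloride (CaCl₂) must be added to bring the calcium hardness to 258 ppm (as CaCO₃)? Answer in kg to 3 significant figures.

(a) Rise: 13,800 g / 595,000 L × 1000 = 23.19 mg/L.

(b) After draining 35% and refilling: 324 × 0.65 + 13 × 0.35 = 215.15 ppm.
(b) Deficit to target: 258 − 215.15 = 42.85 mg/L.
(b) As CaCO₃: 42.85 mg/L × 799,000 L = 34,240 g; ÷ 100.1 = 342 mol Ca²⁺.
(b) Mass: 342 × 111 = 37,970 g.

(a) 23.2 ppm; (b) 38.0 kg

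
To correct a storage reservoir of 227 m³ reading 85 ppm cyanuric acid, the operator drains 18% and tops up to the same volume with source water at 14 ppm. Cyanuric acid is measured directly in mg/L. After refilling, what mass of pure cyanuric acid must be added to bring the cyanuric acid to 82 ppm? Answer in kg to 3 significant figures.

Volume: 227 m³ = 227,000 L.
After draining 18% and refilling: 85 × 0.82 + 14 × 0.18 = 72.22 ppm.
Deficit to target: 82 − 72.22 = 9.78 mg/L.
Mass: 9.78 mg/L × 227,000 L = 2220 g cyanuric acid.

2.22 kg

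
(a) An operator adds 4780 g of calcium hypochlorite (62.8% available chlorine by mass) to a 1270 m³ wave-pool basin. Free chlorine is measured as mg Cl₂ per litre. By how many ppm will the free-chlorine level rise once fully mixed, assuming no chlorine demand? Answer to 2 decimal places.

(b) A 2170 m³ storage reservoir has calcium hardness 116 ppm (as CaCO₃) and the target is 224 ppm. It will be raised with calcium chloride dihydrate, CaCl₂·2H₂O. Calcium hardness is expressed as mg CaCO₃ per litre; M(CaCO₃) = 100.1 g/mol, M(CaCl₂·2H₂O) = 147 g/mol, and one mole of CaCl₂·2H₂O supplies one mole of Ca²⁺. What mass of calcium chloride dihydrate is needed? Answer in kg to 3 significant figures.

(a) Volume: 1270 m³ = 1,270,000 L.
(a) Available chlorine delivered: 4780 g × 0.628 = 3002 g as Cl₂.
(a) Concentration rise: 3002 g / 1,270,000 L = 2.364 mg/L = 2.36 ppm.

(b) Volume: 2170 m³ = 2,170,000 L.
(b) Hardness to add: (224 − 116) = 108 mg/L as CaCO₃ × 2,170,000 L = 234,400 g as CaCO₃.
(b) Moles of Ca²⁺ (1 mol Ca²⁺ ≡ 1 mol CaCO₃): 234,400 / 100.1 g/mol = 2341 mol.
(b) Mass of CaCl₂·2H₂O: 2341 × 147 = 344,200 g.

(a) 2.36 ppm; (b) 344 kg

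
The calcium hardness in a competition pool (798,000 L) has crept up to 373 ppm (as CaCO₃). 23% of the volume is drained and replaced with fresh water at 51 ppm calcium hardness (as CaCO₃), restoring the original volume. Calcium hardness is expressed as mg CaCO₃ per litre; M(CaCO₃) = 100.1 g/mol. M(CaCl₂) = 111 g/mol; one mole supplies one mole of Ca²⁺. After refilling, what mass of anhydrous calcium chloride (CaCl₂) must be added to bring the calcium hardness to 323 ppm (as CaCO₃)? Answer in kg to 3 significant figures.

21.3 kg

After draining 23% and refilling: 373 × 0.77 + 51 × 0.23 = 298.94 ppm.
Deficit to target: 323 − 298.94 = 24.06 mg/L.
As CaCO₃: 24.06 mg/L × 798,000 L = 19,200 g; ÷ 100.1 = 191.8 mol Ca²⁺.
Mass: 191.8 × 111 = 21,290 g.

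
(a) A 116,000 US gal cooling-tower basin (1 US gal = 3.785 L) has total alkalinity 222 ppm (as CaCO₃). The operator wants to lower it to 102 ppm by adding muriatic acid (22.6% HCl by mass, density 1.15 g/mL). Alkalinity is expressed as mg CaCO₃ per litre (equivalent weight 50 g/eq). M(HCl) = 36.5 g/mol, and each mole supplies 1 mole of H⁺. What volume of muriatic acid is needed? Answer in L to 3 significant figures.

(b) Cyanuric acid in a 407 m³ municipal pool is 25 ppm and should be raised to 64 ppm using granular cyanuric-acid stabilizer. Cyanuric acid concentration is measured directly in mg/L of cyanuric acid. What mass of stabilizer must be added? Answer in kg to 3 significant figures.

(a) 148 L; (b) 15.9 kg

(a) Volume: 116,000 US gal × 3.785 L/gal = 439,060 L.
(a) Alkalinity to neutralize: (222 − 102) = 120 mg/L as CaCO₃ × 439,060 L = 52,690 g as CaCO₃.
(a) Equivalents of H⁺ required: 52,690 ÷ 50 g/eq = 1054 eq = 1054 mol HCl.
(a) Mass of HCl: 1054 × 36.5 = 38,460 g.
(a) Mass of 22.6% solution: 38,460 / 0.226 = 170,200 g.
(a) Volume: 170,200 g ÷ 1.15 g/mL = 148,000 mL.

(b) Volume: 407 m³ = 407,000 L.
(b) CYA to add: (64 − 25) = 39 mg/L × 407,000 L = 15,870 g cyanuric acid.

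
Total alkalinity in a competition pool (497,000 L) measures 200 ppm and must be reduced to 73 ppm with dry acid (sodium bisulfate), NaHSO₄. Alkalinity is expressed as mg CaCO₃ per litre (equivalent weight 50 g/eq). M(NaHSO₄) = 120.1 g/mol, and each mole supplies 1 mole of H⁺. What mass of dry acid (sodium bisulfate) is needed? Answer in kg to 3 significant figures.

152 kg

Alkalinity to neutralize: (200 − 73) = 127 mg/L as CaCO₃ × 497,000 L = 63,120 g as CaCO₃.
Equivalents of H⁺ required: 63,120 ÷ 50 g/eq = 1262 eq = 1262 mol NaHSO₄.
Mass of NaHSO₄: 1262 × 120.1 = 151,600 g.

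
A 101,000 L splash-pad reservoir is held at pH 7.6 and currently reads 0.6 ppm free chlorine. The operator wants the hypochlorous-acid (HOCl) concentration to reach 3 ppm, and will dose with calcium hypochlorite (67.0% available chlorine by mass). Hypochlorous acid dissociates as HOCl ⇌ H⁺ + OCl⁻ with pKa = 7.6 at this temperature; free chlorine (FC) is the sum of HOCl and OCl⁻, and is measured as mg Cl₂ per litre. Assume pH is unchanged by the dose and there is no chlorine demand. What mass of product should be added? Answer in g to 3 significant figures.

[OCl⁻]/[HOCl] = 10^(pH − pKa) = 10^(7.6 − 7.6) = 1; fraction as HOCl = 1/(1 + 1) = 0.5.
Free chlorine required for 3 ppm HOCl: 3 / 0.5 = 6 ppm.
FC to add: 6 − 0.6 = 5.4 mg/L as Cl₂.
Cl₂ equivalent: 5.4 mg/L × 101,000 L = 545.4 g.
Product at 67.0% available Cl: 545.4 / 0.67 = 814 g.

814 g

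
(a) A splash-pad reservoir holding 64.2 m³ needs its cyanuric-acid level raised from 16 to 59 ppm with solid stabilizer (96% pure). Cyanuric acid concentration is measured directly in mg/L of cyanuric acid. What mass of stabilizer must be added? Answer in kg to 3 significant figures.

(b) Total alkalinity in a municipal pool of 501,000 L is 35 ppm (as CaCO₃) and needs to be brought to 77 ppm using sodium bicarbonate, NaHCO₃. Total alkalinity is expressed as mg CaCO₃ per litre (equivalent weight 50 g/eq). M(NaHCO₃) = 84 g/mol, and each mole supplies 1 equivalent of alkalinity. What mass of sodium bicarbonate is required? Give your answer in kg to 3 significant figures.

(a) Volume: 64.2 m³ = 64,200 L.
(a) CYA to add: (59 − 16) = 43 mg/L × 64,200 L = 2761 g cyanuric acid.
(a) At 96% purity: 2761 / 0.96 = 2876 g product.

(b) Alkalinity to add: (77 − 35) = 42 mg/L as CaCO₃ × 501,000 L = 21,040 g as CaCO₃.
(b) Equivalents: 21,040 g ÷ 50 g/eq = 420.8 eq.
(b) NaHCO₃ supplies 1 eq per mole → 420.8 mol.
(b) Mass: 420.8 mol × 84 g/mol = 35,350 g.

(a) 2.88 kg; (b) 35.4 kg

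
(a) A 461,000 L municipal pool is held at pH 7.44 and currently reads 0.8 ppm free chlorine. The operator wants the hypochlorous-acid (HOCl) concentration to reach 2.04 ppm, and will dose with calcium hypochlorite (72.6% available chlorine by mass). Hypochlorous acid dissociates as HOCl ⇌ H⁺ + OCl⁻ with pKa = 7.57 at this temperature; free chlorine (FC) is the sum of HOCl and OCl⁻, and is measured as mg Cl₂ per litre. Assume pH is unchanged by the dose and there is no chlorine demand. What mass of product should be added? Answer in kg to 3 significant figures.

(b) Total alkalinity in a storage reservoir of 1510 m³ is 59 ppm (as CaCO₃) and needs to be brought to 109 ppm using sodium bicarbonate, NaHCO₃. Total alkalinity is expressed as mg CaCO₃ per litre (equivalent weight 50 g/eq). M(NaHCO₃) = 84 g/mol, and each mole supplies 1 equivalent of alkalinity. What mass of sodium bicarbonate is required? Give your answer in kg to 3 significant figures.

(a) [OCl⁻]/[HOCl] = 10^(pH − pKa) = 10^(7.44 − 7.57) = 0.7413; fraction as HOCl = 1/(1 + 0.7413) = 0.5743.
(a) Free chlorine required for 2.04 ppm HOCl: 2.04 / 0.5743 = 3.552 ppm.
(a) FC to add: 3.552 − 0.8 = 2.752 mg/L as Cl₂.
(a) Cl₂ equivalent: 2.752 mg/L × 461,000 L = 1269 g.
(a) Product at 72.6% available Cl: 1269 / 0.726 = 1748 g.

(b) Volume: 1510 m³ = 1,510,000 L.
(b) Alkalinity to add: (109 − 59) = 50 mg/L as CaCO₃ × 1,510,000 L = 75,500 g as CaCO₃.
(b) Equivalents: 75,500 g ÷ 50 g/eq = 1510 eq.
(b) NaHCO₃ supplies 1 eq per mole → 1510 mol.
(b) Mass: 1510 mol × 84 g/mol = 126,800 g.

(a) 1.75 kg; (b) 127 kg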